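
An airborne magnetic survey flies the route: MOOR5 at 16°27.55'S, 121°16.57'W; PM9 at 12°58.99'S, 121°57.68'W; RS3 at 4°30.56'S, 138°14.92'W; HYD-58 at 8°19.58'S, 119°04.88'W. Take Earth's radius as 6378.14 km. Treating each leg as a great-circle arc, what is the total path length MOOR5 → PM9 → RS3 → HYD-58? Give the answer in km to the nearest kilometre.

MOOR5: φ = -16.45917°, λ = -121.27617°
PM9: φ = -12.98317°, λ = -121.96133°
RS3: φ = -4.50933°, λ = -138.24867°
HYD-58: φ = -8.32633°, λ = -119.08133°
MOOR5→PM9: c = 0.061760 rad, d = 393.91 km
PM9→RS3: c = 0.317248 rad, d = 2023.45 km
RS3→HYD-58: c = 0.338964 rad, d = 2161.96 km
Total = 393.91 + 2023.45 + 2161.96 = 4579.32 km

4579 km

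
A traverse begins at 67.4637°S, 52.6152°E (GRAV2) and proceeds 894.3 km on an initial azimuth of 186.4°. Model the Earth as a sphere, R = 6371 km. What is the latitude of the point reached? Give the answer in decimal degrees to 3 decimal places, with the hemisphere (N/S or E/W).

δ = d/R = 894.3/6371 = 0.140370 rad
φ₂ = arcsin(sin φ₁ cos δ + cos φ₁ sin δ cos θ)
   = arcsin(-0.92364·0.99016 + 0.38327·0.13991·-0.99377) = -75.43002°
λ₂ = λ₁ + atan2(sin θ sin δ cos φ₁, cos δ − sin φ₁ sin φ₂) = 49.06087°

75.430°S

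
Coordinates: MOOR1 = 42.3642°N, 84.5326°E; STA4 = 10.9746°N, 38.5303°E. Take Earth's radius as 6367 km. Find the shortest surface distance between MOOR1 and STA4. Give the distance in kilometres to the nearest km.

5644 km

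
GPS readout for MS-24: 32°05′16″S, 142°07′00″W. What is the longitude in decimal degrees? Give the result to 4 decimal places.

142.1167°W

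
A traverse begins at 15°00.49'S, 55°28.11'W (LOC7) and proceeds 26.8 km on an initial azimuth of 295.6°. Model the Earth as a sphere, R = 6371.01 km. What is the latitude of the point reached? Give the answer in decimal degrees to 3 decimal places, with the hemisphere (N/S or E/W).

14.904°S

LOC7: φ = -15.00817°, λ = -55.46850°
δ = d/R = 26.8/6371.01 = 0.004207 rad
φ₂ = arcsin(sin φ₁ cos δ + cos φ₁ sin δ cos θ)
   = arcsin(-0.25896·0.99999 + 0.96589·0.00421·0.43209) = -14.90392°
λ₂ = λ₁ + atan2(sin θ sin δ cos φ₁, cos δ − sin φ₁ sin φ₂) = -55.69342°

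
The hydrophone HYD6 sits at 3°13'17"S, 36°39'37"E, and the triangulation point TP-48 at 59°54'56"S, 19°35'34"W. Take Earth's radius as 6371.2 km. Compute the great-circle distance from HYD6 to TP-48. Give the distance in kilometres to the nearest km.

HYD6: φ = -3.22139°, λ = +36.66028°
TP-48: φ = -59.91556°, λ = -19.59278°
Δφ = -56.6942°,  Δλ = -56.2531°
a = sin²(Δφ/2) + cos φ₁ cos φ₂ sin²(Δλ/2) = 0.336672
c = 2·arcsin(√a) = 1.238033 rad = 70.9341°
d = R·c = 6371.2 × 1.238033 = 7887.8 km

7888 km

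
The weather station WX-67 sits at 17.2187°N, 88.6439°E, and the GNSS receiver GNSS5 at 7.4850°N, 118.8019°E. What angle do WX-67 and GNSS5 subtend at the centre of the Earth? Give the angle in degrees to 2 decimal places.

Δφ = -9.7337°,  Δλ = 30.1580°
a = sin²(Δφ/2) + cos φ₁ cos φ₂ sin²(Δλ/2) = 0.071292
c = 2·arcsin(√a) = 0.540570 rad = 30.9724°

30.97°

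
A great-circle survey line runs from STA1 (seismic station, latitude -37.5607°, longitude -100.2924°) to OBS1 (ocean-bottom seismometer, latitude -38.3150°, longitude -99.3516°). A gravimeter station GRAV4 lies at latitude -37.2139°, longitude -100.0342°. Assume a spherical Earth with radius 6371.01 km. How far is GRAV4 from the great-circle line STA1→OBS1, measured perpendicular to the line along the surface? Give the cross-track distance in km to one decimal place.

43.3 km

δ₁₃ = central angle STA1→GRAV4 = 0.007033 rad  (haversine)
θ₁₃ = bearing STA1→GRAV4 = 30.685°,  θ₁₂ = bearing STA1→OBS1 = 135.760°
dₓₜ = R·arcsin(sin δ₁₃ · sin(θ₁₃ − θ₁₂)) = 6371.01·arcsin(0.00703·sin(-105.075°)) = -43.263 km
|dₓₜ| = 43.263 km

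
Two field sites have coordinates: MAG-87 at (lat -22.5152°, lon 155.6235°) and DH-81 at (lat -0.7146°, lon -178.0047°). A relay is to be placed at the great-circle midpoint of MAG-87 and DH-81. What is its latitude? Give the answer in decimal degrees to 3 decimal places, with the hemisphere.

11.920°S

Bx = cos φ₂ cos Δλ = 0.895861,  By = cos φ₂ sin Δλ = 0.444160
φₘ = atan2(sin φ₁ + sin φ₂, √((cos φ₁ + Bx)² + By²)) = -11.92004°
λₘ = λ₁ + atan2(By, cos φ₁ + Bx) = 169.34073°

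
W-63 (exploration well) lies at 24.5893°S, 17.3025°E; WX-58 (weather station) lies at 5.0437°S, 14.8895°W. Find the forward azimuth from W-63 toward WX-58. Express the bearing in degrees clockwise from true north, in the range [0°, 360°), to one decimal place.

Δλ = -32.1920°
y = sin Δλ · cos φ₂ = -0.530695
x = cos φ₁ sin φ₂ − sin φ₁ cos φ₂ cos Δλ = 0.270835
θ = atan2(y, x) = -62.9630° → 297.0370° (mod 360°)

297.0°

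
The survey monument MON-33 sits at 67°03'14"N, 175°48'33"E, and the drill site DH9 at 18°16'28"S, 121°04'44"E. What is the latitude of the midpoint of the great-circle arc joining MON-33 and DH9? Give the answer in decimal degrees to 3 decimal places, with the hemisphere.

MON-33: φ = +67.05389°, λ = +175.80917°
DH9: φ = -18.27444°, λ = +121.07889°
Bx = cos φ₂ cos Δλ = 0.548304,  By = cos φ₂ sin Δλ = -0.775266
φₘ = atan2(sin φ₁ + sin φ₂, √((cos φ₁ + Bx)² + By²)) = 26.51910°
λₘ = λ₁ + atan2(By, cos φ₁ + Bx) = 136.24019°

26.519°N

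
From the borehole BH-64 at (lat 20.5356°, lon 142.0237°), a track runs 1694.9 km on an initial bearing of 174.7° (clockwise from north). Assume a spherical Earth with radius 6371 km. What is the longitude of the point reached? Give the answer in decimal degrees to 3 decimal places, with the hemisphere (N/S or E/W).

δ = d/R = 1694.9/6371 = 0.266034 rad
φ₂ = arcsin(sin φ₁ cos δ + cos φ₁ sin δ cos θ)
   = arcsin(0.35079·0.96482 + 0.93645·0.26291·-0.99572) = 5.35357°
λ₂ = λ₁ + atan2(sin θ sin δ cos φ₁, cos δ − sin φ₁ sin φ₂) = 143.42135°

143.421°E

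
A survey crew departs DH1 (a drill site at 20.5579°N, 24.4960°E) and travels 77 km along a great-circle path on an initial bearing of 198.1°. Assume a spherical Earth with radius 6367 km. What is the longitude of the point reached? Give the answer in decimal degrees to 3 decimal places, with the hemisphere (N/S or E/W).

24.267°E

δ = d/R = 77/6367 = 0.012094 rad
φ₂ = arcsin(sin φ₁ cos δ + cos φ₁ sin δ cos θ)
   = arcsin(0.35115·0.99993 + 0.93632·0.01209·-0.95052) = 19.89913°
λ₂ = λ₁ + atan2(sin θ sin δ cos φ₁, cos δ − sin φ₁ sin φ₂) = 24.26706°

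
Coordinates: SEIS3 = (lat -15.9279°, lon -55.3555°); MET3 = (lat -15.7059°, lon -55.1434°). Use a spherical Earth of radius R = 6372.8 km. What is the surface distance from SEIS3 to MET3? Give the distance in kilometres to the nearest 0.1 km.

33.5 km

Δφ = 0.2220°,  Δλ = 0.2121°
a = sin²(Δφ/2) + cos φ₁ cos φ₂ sin²(Δλ/2) = 0.000007
c = 2·arcsin(√a) = 0.005263 rad = 0.3015°
d = R·c = 6372.8 × 0.005263 = 33.5 km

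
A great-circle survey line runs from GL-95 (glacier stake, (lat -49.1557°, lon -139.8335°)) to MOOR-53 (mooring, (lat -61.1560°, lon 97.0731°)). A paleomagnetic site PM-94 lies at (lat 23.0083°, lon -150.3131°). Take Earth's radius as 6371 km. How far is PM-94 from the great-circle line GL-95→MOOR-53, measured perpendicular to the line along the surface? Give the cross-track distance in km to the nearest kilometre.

3976 km

δ₁₃ = central angle GL-95→PM-94 = 1.270030 rad  (haversine)
θ₁₃ = bearing GL-95→PM-94 = 349.905°,  θ₁₂ = bearing GL-95→MOOR-53 = 207.630°
dₓₜ = R·arcsin(sin δ₁₃ · sin(θ₁₃ − θ₁₂)) = 6371·arcsin(0.95511·sin(142.275°)) = 3976.414 km
|dₓₜ| = 3976.414 km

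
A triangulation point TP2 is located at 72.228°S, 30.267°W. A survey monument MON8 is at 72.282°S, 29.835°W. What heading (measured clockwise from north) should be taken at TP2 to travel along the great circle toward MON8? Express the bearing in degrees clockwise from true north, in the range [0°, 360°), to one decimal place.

Δλ = 0.4320°
y = sin Δλ · cos φ₂ = 0.002295
x = cos φ₁ sin φ₂ − sin φ₁ cos φ₂ cos Δλ = -0.000951
θ = atan2(y, x) = 112.5056° → 112.5056° (mod 360°)

112.5°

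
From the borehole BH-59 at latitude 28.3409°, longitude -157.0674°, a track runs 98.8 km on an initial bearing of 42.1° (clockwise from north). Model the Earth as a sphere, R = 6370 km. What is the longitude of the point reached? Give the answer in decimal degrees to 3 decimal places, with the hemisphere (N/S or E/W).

δ = d/R = 98.8/6370 = 0.015510 rad
φ₂ = arcsin(sin φ₁ cos δ + cos φ₁ sin δ cos θ)
   = arcsin(0.47472·0.99988 + 0.88014·0.01551·0.74198) = 28.99858°
λ₂ = λ₁ + atan2(sin θ sin δ cos φ₁, cos δ − sin φ₁ sin φ₂) = -156.38622°

156.386°W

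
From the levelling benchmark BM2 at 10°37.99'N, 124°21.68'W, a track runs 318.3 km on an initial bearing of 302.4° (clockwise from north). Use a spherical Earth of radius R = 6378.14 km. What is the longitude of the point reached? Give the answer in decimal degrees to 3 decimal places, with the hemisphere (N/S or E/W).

BM2: φ = +10.63317°, λ = -124.36133°
δ = d/R = 318.3/6378.14 = 0.049905 rad
φ₂ = arcsin(sin φ₁ cos δ + cos φ₁ sin δ cos θ)
   = arcsin(0.18452·0.99876 + 0.98283·0.04988·0.53583) = 12.15522°
λ₂ = λ₁ + atan2(sin θ sin δ cos φ₁, cos δ − sin φ₁ sin φ₂) = -126.83066°

126.831°W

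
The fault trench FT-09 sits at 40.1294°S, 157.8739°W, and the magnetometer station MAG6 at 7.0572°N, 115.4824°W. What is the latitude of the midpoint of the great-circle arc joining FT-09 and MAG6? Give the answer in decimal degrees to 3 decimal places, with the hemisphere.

17.643°S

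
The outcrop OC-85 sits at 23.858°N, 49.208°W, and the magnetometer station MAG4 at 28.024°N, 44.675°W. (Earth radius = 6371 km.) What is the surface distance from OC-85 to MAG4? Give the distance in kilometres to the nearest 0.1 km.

648.0 km

Δφ = 4.1660°,  Δλ = 4.5330°
a = sin²(Δφ/2) + cos φ₁ cos φ₂ sin²(Δλ/2) = 0.002584
c = 2·arcsin(√a) = 0.101706 rad = 5.8273°
d = R·c = 6371 × 0.101706 = 648.0 km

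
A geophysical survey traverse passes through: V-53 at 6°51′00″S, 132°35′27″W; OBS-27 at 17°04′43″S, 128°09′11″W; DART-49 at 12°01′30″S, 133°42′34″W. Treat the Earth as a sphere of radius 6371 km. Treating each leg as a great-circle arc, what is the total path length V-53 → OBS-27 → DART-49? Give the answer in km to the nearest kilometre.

2056 km

V-53: φ = -6.85000°, λ = -132.59083°
OBS-27: φ = -17.07861°, λ = -128.15306°
DART-49: φ = -12.02500°, λ = -133.70944°
V-53→OBS-27: c = 0.193892 rad, d = 1235.29 km
OBS-27→DART-49: c = 0.128776 rad, d = 820.43 km
Total = 1235.29 + 820.43 = 2055.72 km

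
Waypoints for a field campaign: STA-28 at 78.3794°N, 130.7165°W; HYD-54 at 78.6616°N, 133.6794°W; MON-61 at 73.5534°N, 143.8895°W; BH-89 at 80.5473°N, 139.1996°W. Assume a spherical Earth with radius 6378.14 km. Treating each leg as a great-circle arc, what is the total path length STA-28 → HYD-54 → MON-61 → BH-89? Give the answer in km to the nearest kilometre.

1488 km

STA-28→HYD-54: c = 0.011408 rad, d = 72.76 km
HYD-54→MON-61: c = 0.098560 rad, d = 628.63 km
MON-61→BH-89: c = 0.123339 rad, d = 786.67 km
Total = 72.76 + 628.63 + 786.67 = 1488.06 km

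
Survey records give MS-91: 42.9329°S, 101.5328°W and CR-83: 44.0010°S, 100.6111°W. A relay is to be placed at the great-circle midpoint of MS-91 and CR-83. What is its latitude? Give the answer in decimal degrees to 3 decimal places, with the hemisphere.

Bx = cos φ₂ cos Δλ = 0.719235,  By = cos φ₂ sin Δλ = 0.011571
φₘ = atan2(sin φ₁ + sin φ₂, √((cos φ₁ + Bx)² + By²)) = -43.46788°
λₘ = λ₁ + atan2(By, cos φ₁ + Bx) = -101.07602°

43.468°S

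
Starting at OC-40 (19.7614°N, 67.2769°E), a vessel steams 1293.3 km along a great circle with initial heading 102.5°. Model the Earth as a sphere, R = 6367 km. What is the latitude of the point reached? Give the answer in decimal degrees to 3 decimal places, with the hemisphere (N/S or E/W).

16.862°N

δ = d/R = 1293.3/6367 = 0.203125 rad
φ₂ = arcsin(sin φ₁ cos δ + cos φ₁ sin δ cos θ)
   = arcsin(0.33810·0.97944 + 0.94111·0.20173·-0.21644) = 16.86164°
λ₂ = λ₁ + atan2(sin θ sin δ cos φ₁, cos δ − sin φ₁ sin φ₂) = 79.15308°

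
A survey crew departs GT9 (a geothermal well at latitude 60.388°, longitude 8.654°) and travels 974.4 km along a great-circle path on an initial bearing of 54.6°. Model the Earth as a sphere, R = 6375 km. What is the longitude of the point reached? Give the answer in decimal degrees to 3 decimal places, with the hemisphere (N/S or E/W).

δ = d/R = 974.4/6375 = 0.152847 rad
φ₂ = arcsin(sin φ₁ cos δ + cos φ₁ sin δ cos θ)
   = arcsin(0.86939·0.98834 + 0.49412·0.15225·0.57928) = 64.53339°
λ₂ = λ₁ + atan2(sin θ sin δ cos φ₁, cos δ − sin φ₁ sin φ₂) = 25.42978°

25.430°E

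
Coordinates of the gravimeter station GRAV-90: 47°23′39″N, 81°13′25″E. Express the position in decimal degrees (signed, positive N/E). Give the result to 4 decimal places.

lat: 47.3942° N → +47.3942°
lon: 81.2236° E → +81.2236°

+47.3942°, +81.2236°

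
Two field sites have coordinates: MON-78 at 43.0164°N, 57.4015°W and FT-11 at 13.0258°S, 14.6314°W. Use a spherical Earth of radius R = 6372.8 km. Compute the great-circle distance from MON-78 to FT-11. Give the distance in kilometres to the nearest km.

Δφ = -56.0422°,  Δλ = 42.7701°
a = sin²(Δφ/2) + cos φ₁ cos φ₂ sin²(Δλ/2) = 0.315421
c = 2·arcsin(√a) = 1.192693 rad = 68.3363°
d = R·c = 6372.8 × 1.192693 = 7600.8 km

7601 km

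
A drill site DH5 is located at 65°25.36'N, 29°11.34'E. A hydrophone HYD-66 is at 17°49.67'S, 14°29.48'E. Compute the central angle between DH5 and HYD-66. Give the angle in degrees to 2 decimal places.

DH5: φ = +65.42267°, λ = +29.18900°
HYD-66: φ = -17.82783°, λ = +14.49133°
Δφ = -83.2505°,  Δλ = -14.6977°
a = sin²(Δφ/2) + cos φ₁ cos φ₂ sin²(Δλ/2) = 0.447714
c = 2·arcsin(√a) = 1.466032 rad = 83.9975°

84.00°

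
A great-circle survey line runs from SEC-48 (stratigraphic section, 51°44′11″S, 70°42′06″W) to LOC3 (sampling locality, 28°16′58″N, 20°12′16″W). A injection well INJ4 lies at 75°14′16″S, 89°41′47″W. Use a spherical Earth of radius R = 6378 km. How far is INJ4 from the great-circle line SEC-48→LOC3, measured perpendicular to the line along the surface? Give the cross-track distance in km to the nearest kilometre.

SEC-48: φ = -51.73639°, λ = -70.70167°
LOC3: φ = +28.28278°, λ = -20.20444°
INJ4: φ = -75.23778°, λ = -89.69639°
δ₁₃ = central angle SEC-48→INJ4 = 0.431216 rad  (haversine)
θ₁₃ = bearing SEC-48→INJ4 = 191.445°,  θ₁₂ = bearing SEC-48→LOC3 = 42.820°
dₓₜ = R·arcsin(sin δ₁₃ · sin(θ₁₃ − θ₁₂)) = 6378·arcsin(0.41798·sin(148.625°)) = 1399.144 km
|dₓₜ| = 1399.144 km

1399 km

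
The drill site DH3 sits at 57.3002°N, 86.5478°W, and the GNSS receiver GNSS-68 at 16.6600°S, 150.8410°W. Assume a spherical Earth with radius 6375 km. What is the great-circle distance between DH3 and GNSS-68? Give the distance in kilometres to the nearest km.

10121 km

Δφ = -73.9602°,  Δλ = -64.2932°
a = sin²(Δφ/2) + cos φ₁ cos φ₂ sin²(Δλ/2) = 0.508377
c = 2·arcsin(√a) = 1.587552 rad = 90.9600°
d = R·c = 6375 × 1.587552 = 10120.6 km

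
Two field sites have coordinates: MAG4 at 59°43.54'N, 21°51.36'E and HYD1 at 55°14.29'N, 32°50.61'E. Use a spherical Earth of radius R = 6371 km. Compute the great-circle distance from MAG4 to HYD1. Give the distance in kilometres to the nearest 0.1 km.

MAG4: φ = +59.72567°, λ = +21.85600°
HYD1: φ = +55.23817°, λ = +32.84350°
Δφ = -4.4875°,  Δλ = 10.9875°
a = sin²(Δφ/2) + cos φ₁ cos φ₂ sin²(Δλ/2) = 0.004167
c = 2·arcsin(√a) = 0.129200 rad = 7.4026°
d = R·c = 6371 × 0.129200 = 823.1 km

823.1 km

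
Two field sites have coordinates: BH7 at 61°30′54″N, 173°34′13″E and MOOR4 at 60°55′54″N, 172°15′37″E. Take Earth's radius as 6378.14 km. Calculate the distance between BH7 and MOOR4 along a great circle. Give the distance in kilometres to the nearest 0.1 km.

95.6 km

BH7: φ = +61.51500°, λ = +173.57028°
MOOR4: φ = +60.93167°, λ = +172.26028°
Δφ = -0.5833°,  Δλ = -1.3100°
a = sin²(Δφ/2) + cos φ₁ cos φ₂ sin²(Δλ/2) = 0.000056
c = 2·arcsin(√a) = 0.014993 rad = 0.8590°
d = R·c = 6378.14 × 0.014993 = 95.6 km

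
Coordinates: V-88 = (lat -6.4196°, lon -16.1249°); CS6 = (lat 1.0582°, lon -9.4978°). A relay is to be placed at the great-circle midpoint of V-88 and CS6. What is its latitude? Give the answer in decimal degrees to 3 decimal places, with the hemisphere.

2.685°S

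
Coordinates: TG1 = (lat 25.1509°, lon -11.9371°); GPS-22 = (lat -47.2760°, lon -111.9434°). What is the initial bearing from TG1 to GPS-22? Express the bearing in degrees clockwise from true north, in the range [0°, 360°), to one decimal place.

Δλ = -100.0063°
y = sin Δλ · cos φ₂ = -0.668147
x = cos φ₁ sin φ₂ − sin φ₁ cos φ₂ cos Δλ = -0.614878
θ = atan2(y, x) = -132.6226° → 227.3774° (mod 360°)

227.4°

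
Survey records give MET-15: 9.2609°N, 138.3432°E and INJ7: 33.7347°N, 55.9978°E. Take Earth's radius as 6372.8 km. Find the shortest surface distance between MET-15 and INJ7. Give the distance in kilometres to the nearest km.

Δφ = 24.4738°,  Δλ = -82.3454°
a = sin²(Δφ/2) + cos φ₁ cos φ₂ sin²(Δλ/2) = 0.400650
c = 2·arcsin(√a) = 1.370764 rad = 78.5390°
d = R·c = 6372.8 × 1.370764 = 8735.6 km

8736 km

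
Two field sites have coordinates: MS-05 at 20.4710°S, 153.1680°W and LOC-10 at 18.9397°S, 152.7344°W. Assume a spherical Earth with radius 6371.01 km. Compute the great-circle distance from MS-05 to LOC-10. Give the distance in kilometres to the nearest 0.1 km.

176.2 km

Δφ = 1.5313°,  Δλ = 0.4336°
a = sin²(Δφ/2) + cos φ₁ cos φ₂ sin²(Δλ/2) = 0.000191
c = 2·arcsin(√a) = 0.027659 rad = 1.5848°
d = R·c = 6371.01 × 0.027659 = 176.2 km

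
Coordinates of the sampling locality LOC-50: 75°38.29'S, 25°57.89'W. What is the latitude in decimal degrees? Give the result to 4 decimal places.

75.6382°S

75° + 38.29′/60 = 75 + 0.63817 = 75.6382°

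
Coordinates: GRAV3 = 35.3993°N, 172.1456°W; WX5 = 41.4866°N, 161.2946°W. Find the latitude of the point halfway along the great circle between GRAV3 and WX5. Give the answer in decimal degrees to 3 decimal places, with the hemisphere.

Bx = cos φ₂ cos Δλ = 0.735717,  By = cos φ₂ sin Δλ = 0.141024
φₘ = atan2(sin φ₁ + sin φ₂, √((cos φ₁ + Bx)² + By²)) = 38.56807°
λₘ = λ₁ + atan2(By, cos φ₁ + Bx) = -166.94979°

38.568°N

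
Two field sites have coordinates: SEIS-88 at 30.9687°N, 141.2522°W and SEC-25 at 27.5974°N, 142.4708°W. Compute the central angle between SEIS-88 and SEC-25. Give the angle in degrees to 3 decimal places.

3.535°

Δφ = -3.3713°,  Δλ = -1.2186°
a = sin²(Δφ/2) + cos φ₁ cos φ₂ sin²(Δλ/2) = 0.000951
c = 2·arcsin(√a) = 0.061694 rad = 3.5348°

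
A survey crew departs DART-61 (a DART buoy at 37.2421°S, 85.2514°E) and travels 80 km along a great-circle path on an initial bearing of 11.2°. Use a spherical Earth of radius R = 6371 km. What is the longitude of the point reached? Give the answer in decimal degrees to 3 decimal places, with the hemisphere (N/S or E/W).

85.425°E

δ = d/R = 80/6371 = 0.012557 rad
φ₂ = arcsin(sin φ₁ cos δ + cos φ₁ sin δ cos θ)
   = arcsin(-0.60518·0.99992 + 0.79609·0.01256·0.98096) = -36.53622°
λ₂ = λ₁ + atan2(sin θ sin δ cos φ₁, cos δ − sin φ₁ sin φ₂) = 85.42532°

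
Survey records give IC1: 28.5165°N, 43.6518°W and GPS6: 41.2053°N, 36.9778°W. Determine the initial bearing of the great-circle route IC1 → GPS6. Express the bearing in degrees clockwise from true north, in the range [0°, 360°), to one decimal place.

21.5°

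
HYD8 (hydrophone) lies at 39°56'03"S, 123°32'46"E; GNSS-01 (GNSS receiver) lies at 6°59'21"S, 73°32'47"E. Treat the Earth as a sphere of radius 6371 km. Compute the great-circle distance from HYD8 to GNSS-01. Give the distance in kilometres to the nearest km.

HYD8: φ = -39.93417°, λ = +123.54611°
GNSS-01: φ = -6.98917°, λ = +73.54639°
Δφ = 32.9450°,  Δλ = -49.9997°
a = sin²(Δφ/2) + cos φ₁ cos φ₂ sin²(Δλ/2) = 0.216337
c = 2·arcsin(√a) = 0.967540 rad = 55.4360°
d = R·c = 6371 × 0.967540 = 6164.2 km

6164 km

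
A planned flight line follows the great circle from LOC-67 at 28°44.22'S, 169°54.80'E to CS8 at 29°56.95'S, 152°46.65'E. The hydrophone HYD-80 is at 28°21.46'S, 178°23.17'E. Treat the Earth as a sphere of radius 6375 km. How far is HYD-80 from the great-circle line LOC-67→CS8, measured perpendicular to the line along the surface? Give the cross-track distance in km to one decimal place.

114.2 km

LOC-67: φ = -28.73700°, λ = +169.91333°
CS8: φ = -29.94917°, λ = +152.77750°
HYD-80: φ = -28.35767°, λ = +178.38617°
δ₁₃ = central angle LOC-67→HYD-80 = 0.130041 rad  (haversine)
θ₁₃ = bearing LOC-67→HYD-80 = 89.115°,  θ₁₂ = bearing LOC-67→CS8 = 261.172°
dₓₜ = R·arcsin(sin δ₁₃ · sin(θ₁₃ − θ₁₂)) = 6375·arcsin(0.12968·sin(-172.057°)) = -114.238 km
|dₓₜ| = 114.238 km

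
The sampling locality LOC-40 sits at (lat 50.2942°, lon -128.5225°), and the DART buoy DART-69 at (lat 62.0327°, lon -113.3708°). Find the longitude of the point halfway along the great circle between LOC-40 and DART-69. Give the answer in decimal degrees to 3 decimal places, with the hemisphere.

122.115°W

Bx = cos φ₂ cos Δλ = 0.452665,  By = cos φ₂ sin Δλ = 0.122577
φₘ = atan2(sin φ₁ + sin φ₂, √((cos φ₁ + Bx)² + By²)) = 56.38990°
λₘ = λ₁ + atan2(By, cos φ₁ + Bx) = -122.11503°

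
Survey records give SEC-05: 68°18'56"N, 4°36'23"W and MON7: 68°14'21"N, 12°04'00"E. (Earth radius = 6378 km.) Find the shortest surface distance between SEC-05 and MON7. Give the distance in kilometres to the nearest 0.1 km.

SEC-05: φ = +68.31556°, λ = -4.60639°
MON7: φ = +68.23917°, λ = +12.06667°
Δφ = -0.0764°,  Δλ = 16.6731°
a = sin²(Δφ/2) + cos φ₁ cos φ₂ sin²(Δλ/2) = 0.002880
c = 2·arcsin(√a) = 0.107383 rad = 6.1526°
d = R·c = 6378 × 0.107383 = 684.9 km

684.9 km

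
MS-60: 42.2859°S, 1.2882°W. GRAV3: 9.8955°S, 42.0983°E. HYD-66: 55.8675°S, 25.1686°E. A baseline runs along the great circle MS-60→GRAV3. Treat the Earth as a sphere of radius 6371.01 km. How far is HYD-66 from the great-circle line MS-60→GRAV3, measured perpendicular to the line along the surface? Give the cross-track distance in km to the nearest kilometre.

2340 km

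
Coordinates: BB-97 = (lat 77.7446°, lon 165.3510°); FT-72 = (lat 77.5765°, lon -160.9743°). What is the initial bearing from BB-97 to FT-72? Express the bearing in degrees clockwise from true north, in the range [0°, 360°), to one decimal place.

Δλ = 33.6747°
y = sin Δλ · cos φ₂ = 0.119288
x = cos φ₁ sin φ₂ − sin φ₁ cos φ₂ cos Δλ = 0.032343
θ = atan2(y, x) = 74.8297° → 74.8297° (mod 360°)

74.8°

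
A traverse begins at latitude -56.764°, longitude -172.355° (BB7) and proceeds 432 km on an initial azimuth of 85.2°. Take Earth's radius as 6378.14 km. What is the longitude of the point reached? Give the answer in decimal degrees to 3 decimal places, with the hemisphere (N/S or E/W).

165.384°W

δ = d/R = 432/6378.14 = 0.067731 rad
φ₂ = arcsin(sin φ₁ cos δ + cos φ₁ sin δ cos θ)
   = arcsin(-0.83642·0.99771 + 0.54809·0.06768·0.08368) = -56.24265°
λ₂ = λ₁ + atan2(sin θ sin δ cos φ₁, cos δ − sin φ₁ sin φ₂) = -165.38386°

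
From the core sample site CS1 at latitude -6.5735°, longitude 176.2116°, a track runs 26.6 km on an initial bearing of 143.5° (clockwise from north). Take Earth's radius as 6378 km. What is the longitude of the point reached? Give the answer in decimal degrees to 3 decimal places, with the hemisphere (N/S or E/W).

δ = d/R = 26.6/6378 = 0.004171 rad
φ₂ = arcsin(sin φ₁ cos δ + cos φ₁ sin δ cos θ)
   = arcsin(-0.11448·0.99999 + 0.99343·0.00417·-0.80386) = -6.76557°
λ₂ = λ₁ + atan2(sin θ sin δ cos φ₁, cos δ − sin φ₁ sin φ₂) = 176.35473°

176.355°E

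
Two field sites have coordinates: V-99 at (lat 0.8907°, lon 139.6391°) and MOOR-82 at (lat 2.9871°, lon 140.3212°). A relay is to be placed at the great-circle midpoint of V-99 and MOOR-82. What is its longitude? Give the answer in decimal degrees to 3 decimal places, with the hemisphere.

139.980°E

Bx = cos φ₂ cos Δλ = 0.998571,  By = cos φ₂ sin Δλ = 0.011888
φₘ = atan2(sin φ₁ + sin φ₂, √((cos φ₁ + Bx)² + By²)) = 1.93893°
λₘ = λ₁ + atan2(By, cos φ₁ + Bx) = 139.97994°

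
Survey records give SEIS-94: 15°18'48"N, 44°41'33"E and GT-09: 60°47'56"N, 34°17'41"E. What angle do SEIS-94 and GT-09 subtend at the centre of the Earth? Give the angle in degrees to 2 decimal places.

46.10°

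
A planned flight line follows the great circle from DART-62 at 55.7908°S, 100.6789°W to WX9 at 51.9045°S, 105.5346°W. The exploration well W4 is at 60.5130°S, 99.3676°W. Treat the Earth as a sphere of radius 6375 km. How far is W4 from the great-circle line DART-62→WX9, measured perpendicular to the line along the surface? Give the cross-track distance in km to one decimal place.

δ₁₃ = central angle DART-62→W4 = 0.083294 rad  (haversine)
θ₁₃ = bearing DART-62→W4 = 172.219°,  θ₁₂ = bearing DART-62→WX9 = 321.623°
dₓₜ = R·arcsin(sin δ₁₃ · sin(θ₁₃ − θ₁₂)) = 6375·arcsin(0.08320·sin(-149.404°)) = -270.033 km
|dₓₜ| = 270.033 km

270.0 km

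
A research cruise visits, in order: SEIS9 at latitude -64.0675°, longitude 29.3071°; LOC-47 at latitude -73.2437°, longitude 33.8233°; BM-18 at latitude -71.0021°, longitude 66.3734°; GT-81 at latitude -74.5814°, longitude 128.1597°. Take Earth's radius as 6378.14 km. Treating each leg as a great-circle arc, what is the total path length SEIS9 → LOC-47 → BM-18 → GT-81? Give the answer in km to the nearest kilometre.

SEIS9→LOC-47: c = 0.162591 rad, d = 1037.03 km
LOC-47→BM-18: c = 0.176338 rad, d = 1124.71 km
BM-18→GT-81: c = 0.309726 rad, d = 1975.47 km
Total = 1037.03 + 1124.71 + 1975.47 = 4137.21 km

4137 km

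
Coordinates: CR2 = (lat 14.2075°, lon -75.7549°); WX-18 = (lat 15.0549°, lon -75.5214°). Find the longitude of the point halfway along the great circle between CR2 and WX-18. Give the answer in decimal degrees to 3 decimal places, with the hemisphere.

75.638°W

Bx = cos φ₂ cos Δλ = 0.965669,  By = cos φ₂ sin Δλ = 0.003935
φₘ = atan2(sin φ₁ + sin φ₂, √((cos φ₁ + Bx)² + By²)) = 14.63123°
λₘ = λ₁ + atan2(By, cos φ₁ + Bx) = -75.63838°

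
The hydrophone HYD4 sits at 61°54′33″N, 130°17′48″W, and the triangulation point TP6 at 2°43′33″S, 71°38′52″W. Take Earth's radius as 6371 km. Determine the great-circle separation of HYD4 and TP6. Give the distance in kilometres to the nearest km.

HYD4: φ = +61.90917°, λ = -130.29667°
TP6: φ = -2.72583°, λ = -71.64778°
Δφ = -64.6350°,  Δλ = 58.6489°
a = sin²(Δφ/2) + cos φ₁ cos φ₂ sin²(Δλ/2) = 0.398623
c = 2·arcsin(√a) = 1.366628 rad = 78.3020°
d = R·c = 6371 × 1.366628 = 8706.8 km

8707 km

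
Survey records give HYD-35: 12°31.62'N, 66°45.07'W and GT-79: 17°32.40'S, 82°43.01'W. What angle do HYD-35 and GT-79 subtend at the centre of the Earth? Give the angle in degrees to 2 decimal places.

33.95°

HYD-35: φ = +12.52700°, λ = -66.75117°
GT-79: φ = -17.54000°, λ = -82.71683°
Δφ = -30.0670°,  Δλ = -15.9657°
a = sin²(Δφ/2) + cos φ₁ cos φ₂ sin²(Δλ/2) = 0.085232
c = 2·arcsin(√a) = 0.592520 rad = 33.9489°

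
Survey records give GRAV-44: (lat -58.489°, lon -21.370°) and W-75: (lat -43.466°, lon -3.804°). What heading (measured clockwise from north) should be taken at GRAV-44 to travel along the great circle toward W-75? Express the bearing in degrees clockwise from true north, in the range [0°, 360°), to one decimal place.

43.6°

Δλ = 17.5660°
y = sin Δλ · cos φ₂ = 0.219044
x = cos φ₁ sin φ₂ − sin φ₁ cos φ₂ cos Δλ = 0.230354
θ = atan2(y, x) = 43.5584° → 43.5584° (mod 360°)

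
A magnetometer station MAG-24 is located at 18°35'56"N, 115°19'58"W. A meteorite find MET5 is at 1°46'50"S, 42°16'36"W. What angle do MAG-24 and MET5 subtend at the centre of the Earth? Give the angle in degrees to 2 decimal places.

MAG-24: φ = +18.59889°, λ = -115.33278°
MET5: φ = -1.78056°, λ = -42.27667°
Δφ = -20.3794°,  Δλ = 73.0561°
a = sin²(Δφ/2) + cos φ₁ cos φ₂ sin²(Δλ/2) = 0.366914
c = 2·arcsin(√a) = 1.301377 rad = 74.5634°

74.56°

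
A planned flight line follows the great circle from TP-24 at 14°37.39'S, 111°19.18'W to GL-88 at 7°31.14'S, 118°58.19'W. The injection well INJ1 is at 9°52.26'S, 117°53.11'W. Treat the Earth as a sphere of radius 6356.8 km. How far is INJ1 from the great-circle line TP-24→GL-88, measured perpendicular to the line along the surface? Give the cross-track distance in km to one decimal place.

105.0 km

TP-24: φ = -14.62317°, λ = -111.31967°
GL-88: φ = -7.51900°, λ = -118.96983°
INJ1: φ = -9.87100°, λ = -117.88517°
δ₁₃ = central angle TP-24→INJ1 = 0.139321 rad  (haversine)
θ₁₃ = bearing TP-24→INJ1 = 305.791°,  θ₁₂ = bearing TP-24→GL-88 = 312.620°
dₓₜ = R·arcsin(sin δ₁₃ · sin(θ₁₃ − θ₁₂)) = 6356.8·arcsin(0.13887·sin(-6.829°)) = -104.978 km
|dₓₜ| = 104.978 km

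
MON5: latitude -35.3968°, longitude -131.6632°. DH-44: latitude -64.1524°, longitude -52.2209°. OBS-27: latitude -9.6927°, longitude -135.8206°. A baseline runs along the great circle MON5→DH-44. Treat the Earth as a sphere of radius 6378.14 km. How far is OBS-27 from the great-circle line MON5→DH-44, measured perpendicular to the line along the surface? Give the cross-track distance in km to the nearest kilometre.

δ₁₃ = central angle MON5→OBS-27 = 0.453472 rad  (haversine)
θ₁₃ = bearing MON5→OBS-27 = 350.612°,  θ₁₂ = bearing MON5→DH-44 = 148.054°
dₓₜ = R·arcsin(sin δ₁₃ · sin(θ₁₃ − θ₁₂)) = 6378.14·arcsin(0.43809·sin(202.558°)) = -1077.014 km
|dₓₜ| = 1077.014 km

1077 km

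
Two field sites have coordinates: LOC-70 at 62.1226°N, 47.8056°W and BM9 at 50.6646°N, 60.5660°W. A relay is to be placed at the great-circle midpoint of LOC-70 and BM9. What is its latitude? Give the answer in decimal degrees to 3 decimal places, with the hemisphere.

56.554°N

Bx = cos φ₂ cos Δλ = 0.618204,  By = cos φ₂ sin Δλ = -0.140003
φₘ = atan2(sin φ₁ + sin φ₂, √((cos φ₁ + Bx)² + By²)) = 56.55374°
λₘ = λ₁ + atan2(By, cos φ₁ + Bx) = -55.15289°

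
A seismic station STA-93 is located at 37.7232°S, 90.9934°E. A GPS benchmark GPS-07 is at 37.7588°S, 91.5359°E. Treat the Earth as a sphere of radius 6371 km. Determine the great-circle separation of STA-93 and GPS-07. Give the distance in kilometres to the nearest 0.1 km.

47.9 km

Δφ = -0.0356°,  Δλ = 0.5425°
a = sin²(Δφ/2) + cos φ₁ cos φ₂ sin²(Δλ/2) = 0.000014
c = 2·arcsin(√a) = 0.007513 rad = 0.4305°
d = R·c = 6371 × 0.007513 = 47.9 km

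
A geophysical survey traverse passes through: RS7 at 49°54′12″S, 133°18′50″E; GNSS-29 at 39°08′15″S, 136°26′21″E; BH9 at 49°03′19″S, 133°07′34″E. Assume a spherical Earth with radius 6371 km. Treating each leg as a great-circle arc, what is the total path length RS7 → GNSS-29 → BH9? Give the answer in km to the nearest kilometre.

RS7: φ = -49.90333°, λ = +133.31389°
GNSS-29: φ = -39.13750°, λ = +136.43917°
BH9: φ = -49.05528°, λ = +133.12611°
RS7→GNSS-29: c = 0.191836 rad, d = 1222.19 km
GNSS-29→BH9: c = 0.177963 rad, d = 1133.80 km
Total = 1222.19 + 1133.80 = 2355.99 km

2356 km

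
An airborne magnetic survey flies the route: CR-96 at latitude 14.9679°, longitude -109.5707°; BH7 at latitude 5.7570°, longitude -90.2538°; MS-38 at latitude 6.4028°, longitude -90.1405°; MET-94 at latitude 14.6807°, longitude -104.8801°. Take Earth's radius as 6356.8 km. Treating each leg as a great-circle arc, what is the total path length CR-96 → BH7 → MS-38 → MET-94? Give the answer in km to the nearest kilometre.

CR-96→BH7: c = 0.368153 rad, d = 2340.27 km
BH7→MS-38: c = 0.011442 rad, d = 72.73 km
MS-38→MET-94: c = 0.291038 rad, d = 1850.07 km
Total = 2340.27 + 72.73 + 1850.07 = 4263.08 km

4263 km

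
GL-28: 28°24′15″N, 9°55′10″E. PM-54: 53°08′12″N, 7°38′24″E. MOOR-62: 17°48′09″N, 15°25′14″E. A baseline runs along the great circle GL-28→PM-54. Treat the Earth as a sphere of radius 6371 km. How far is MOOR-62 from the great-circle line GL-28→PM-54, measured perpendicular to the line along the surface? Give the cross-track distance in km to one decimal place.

515.2 km

GL-28: φ = +28.40417°, λ = +9.91944°
PM-54: φ = +53.13667°, λ = +7.64000°
MOOR-62: φ = +17.80250°, λ = +15.42056°
δ₁₃ = central angle GL-28→MOOR-62 = 0.204942 rad  (haversine)
θ₁₃ = bearing GL-28→MOOR-62 = 153.352°,  θ₁₂ = bearing GL-28→PM-54 = 356.738°
dₓₜ = R·arcsin(sin δ₁₃ · sin(θ₁₃ − θ₁₂)) = 6371·arcsin(0.20351·sin(-203.385°)) = 515.183 km
|dₓₜ| = 515.183 km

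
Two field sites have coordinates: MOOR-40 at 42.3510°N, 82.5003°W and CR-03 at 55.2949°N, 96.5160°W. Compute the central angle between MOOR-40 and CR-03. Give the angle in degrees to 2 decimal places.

Δφ = 12.9439°,  Δλ = -14.0157°
a = sin²(Δφ/2) + cos φ₁ cos φ₂ sin²(Δλ/2) = 0.018968
c = 2·arcsin(√a) = 0.276330 rad = 15.8325°

15.83°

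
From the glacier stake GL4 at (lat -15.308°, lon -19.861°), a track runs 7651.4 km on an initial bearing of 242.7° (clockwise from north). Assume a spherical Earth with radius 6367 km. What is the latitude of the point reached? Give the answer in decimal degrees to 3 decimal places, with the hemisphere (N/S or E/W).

30.519°S

δ = d/R = 7651.4/6367 = 1.201728 rad
φ₂ = arcsin(sin φ₁ cos δ + cos φ₁ sin δ cos θ)
   = arcsin(-0.26401·0.36075 + 0.96452·0.93266·-0.45865) = -30.51932°
λ₂ = λ₁ + atan2(sin θ sin δ cos φ₁, cos δ − sin φ₁ sin φ₂) = -94.02945°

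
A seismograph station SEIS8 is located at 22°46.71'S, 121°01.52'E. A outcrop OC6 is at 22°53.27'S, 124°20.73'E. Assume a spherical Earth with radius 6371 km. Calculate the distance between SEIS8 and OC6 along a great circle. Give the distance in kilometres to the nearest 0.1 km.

SEIS8: φ = -22.77850°, λ = +121.02533°
OC6: φ = -22.88783°, λ = +124.34550°
Δφ = -0.1093°,  Δλ = 3.3202°
a = sin²(Δφ/2) + cos φ₁ cos φ₂ sin²(Δλ/2) = 0.000714
c = 2·arcsin(√a) = 0.053440 rad = 3.0619°
d = R·c = 6371 × 0.053440 = 340.5 km

340.5 km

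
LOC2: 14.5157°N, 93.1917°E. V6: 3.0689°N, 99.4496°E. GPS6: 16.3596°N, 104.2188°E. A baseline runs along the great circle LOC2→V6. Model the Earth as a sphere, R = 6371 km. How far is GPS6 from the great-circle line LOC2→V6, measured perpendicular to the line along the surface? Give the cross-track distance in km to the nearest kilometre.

δ₁₃ = central angle LOC2→GPS6 = 0.188256 rad  (haversine)
θ₁₃ = bearing LOC2→GPS6 = 78.717°,  θ₁₂ = bearing LOC2→V6 = 151.074°
dₓₜ = R·arcsin(sin δ₁₃ · sin(θ₁₃ − θ₁₂)) = 6371·arcsin(0.18715·sin(-72.357°)) = -1142.340 km
|dₓₜ| = 1142.340 km

1142 km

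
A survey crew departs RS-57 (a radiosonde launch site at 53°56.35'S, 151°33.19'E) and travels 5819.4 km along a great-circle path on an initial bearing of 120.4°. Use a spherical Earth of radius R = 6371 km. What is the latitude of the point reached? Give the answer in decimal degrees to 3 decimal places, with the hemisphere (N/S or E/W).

RS-57: φ = -53.93917°, λ = +151.55317°
δ = d/R = 5819.4/6371 = 0.913420 rad
φ₂ = arcsin(sin φ₁ cos δ + cos φ₁ sin δ cos θ)
   = arcsin(-0.80839·0.61104 + 0.58864·0.79160·-0.50603) = -46.86611°
λ₂ = λ₁ + atan2(sin θ sin δ cos φ₁, cos δ − sin φ₁ sin φ₂) = -121.45368°

46.866°S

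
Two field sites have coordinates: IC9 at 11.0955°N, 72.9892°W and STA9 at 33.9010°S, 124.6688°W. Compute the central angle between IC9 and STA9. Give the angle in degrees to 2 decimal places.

Δφ = -44.9965°,  Δλ = -51.6796°
a = sin²(Δφ/2) + cos φ₁ cos φ₂ sin²(Δλ/2) = 0.301154
c = 2·arcsin(√a) = 1.161796 rad = 66.5660°

66.57°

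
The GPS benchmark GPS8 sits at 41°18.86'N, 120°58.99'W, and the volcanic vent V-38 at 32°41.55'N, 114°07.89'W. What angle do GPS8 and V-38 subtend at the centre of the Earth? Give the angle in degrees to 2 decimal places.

10.20°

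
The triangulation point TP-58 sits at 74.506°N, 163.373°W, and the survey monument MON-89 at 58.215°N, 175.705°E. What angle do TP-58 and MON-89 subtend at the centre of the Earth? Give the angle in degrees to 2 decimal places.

18.09°

Δφ = -16.2910°,  Δλ = -20.9220°
a = sin²(Δφ/2) + cos φ₁ cos φ₂ sin²(Δλ/2) = 0.024714
c = 2·arcsin(√a) = 0.315723 rad = 18.0896°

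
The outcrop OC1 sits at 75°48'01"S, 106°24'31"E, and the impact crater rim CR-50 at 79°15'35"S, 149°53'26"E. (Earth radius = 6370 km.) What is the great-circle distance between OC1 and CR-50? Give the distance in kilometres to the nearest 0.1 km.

1081.1 km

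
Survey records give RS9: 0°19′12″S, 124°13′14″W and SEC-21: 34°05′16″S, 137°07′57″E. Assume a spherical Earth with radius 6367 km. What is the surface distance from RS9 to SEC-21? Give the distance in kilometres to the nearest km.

RS9: φ = -0.32000°, λ = -124.22056°
SEC-21: φ = -34.08778°, λ = +137.13250°
Δφ = -33.7678°,  Δλ = -98.6469°
a = sin²(Δφ/2) + cos φ₁ cos φ₂ sin²(Δλ/2) = 0.560690
c = 2·arcsin(√a) = 1.692477 rad = 96.9718°
d = R·c = 6367 × 1.692477 = 10776.0 km

10776 km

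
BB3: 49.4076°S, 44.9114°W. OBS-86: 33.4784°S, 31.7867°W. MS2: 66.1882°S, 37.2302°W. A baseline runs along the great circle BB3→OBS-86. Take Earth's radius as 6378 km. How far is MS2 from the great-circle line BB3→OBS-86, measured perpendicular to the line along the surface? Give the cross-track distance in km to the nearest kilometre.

δ₁₃ = central angle BB3→MS2 = 0.300934 rad  (haversine)
θ₁₃ = bearing BB3→MS2 = 169.510°,  θ₁₂ = bearing BB3→OBS-86 = 36.293°
dₓₜ = R·arcsin(sin δ₁₃ · sin(θ₁₃ − θ₁₂)) = 6378·arcsin(0.29641·sin(133.218°)) = 1388.670 km
|dₓₜ| = 1388.670 km

1389 km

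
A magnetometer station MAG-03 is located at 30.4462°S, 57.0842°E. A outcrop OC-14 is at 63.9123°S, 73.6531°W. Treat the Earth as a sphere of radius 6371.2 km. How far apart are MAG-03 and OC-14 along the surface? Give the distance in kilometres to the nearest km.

Δφ = -33.4661°,  Δλ = -130.7373°
a = sin²(Δφ/2) + cos φ₁ cos φ₂ sin²(Δλ/2) = 0.396149
c = 2·arcsin(√a) = 1.361571 rad = 78.0123°
d = R·c = 6371.2 × 1.361571 = 8674.8 km

8675 km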